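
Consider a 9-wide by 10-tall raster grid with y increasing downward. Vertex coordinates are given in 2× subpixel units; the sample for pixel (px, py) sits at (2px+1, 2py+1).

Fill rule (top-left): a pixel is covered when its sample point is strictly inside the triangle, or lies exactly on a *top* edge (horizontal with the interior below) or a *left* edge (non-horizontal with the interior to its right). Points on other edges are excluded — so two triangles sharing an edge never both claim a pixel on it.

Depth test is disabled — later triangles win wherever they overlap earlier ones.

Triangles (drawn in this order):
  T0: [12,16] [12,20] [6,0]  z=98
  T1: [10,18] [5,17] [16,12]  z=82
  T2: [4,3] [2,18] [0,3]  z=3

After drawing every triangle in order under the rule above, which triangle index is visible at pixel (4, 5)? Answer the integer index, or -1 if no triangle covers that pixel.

T0:
  2·area = 24
  edge (12, 16)→(12, 20): d=(0,4) right/bottom  bias=-1
  edge (12, 20)→(6, 0): d=(-6,-20) top-left  bias=+0
  edge (6, 0)→(12, 16): d=(6,16) right/bottom  bias=-1
    (3,1)@(7, 3): e=[20,2,2] → █
    (4,1)@(9, 3): e=[12,42,-30] → ·
    (3,2)@(7, 5): e=[20,-10,14] → ·
    (4,4)@(9, 9): e=[12,6,6] → █
    (5,4)@(11, 9): e=[4,46,-26] → ·
    (4,5)@(9, 11): e=[12,-6,18] → ·
    (5,7)@(11, 15): e=[4,10,10] → █
    (6,7)@(13, 15): e=[-4,50,-22] → ·
    (5,8)@(11, 17): e=[4,-2,22] → ·
  covered (3 px):
    · · · · · · · · ·
    · · · █ · · · · ·
    · · · · · · · · ·
    · · · · · · · · ·
    · · · · █ · · · ·
    · · · · · · · · ·
    · · · · · · · · ·
    · · · · · █ · · ·
    · · · · · · · · ·
    · · · · · · · · ·
T1:
  2·area = 36
  edge (10, 18)→(5, 17): d=(-5,-1) top-left  bias=+0
  edge (5, 17)→(16, 12): d=(11,-5) top-left  bias=+0
  edge (16, 12)→(10, 18): d=(-6,6) right/bottom  bias=-1
    (8,5)@(17, 11): e=[42,-6,0] → ·  [on edge]
    (7,6)@(15, 13): e=[30,6,0] → ·  [on edge]
    (5,7)@(11, 15): e=[16,8,12] → █
    (6,7)@(13, 15): e=[18,18,0] → ·  [on edge]
    (2,8)@(5, 17): e=[0,0,36] → █  [on edge]
    (3,8)@(7, 17): e=[2,10,24] → █
    (4,8)@(9, 17): e=[4,20,12] → █
    (5,8)@(11, 17): e=[6,30,0] → ·  [on edge]
    (2,9)@(5, 19): e=[-10,22,24] → ·
    (3,9)@(7, 19): e=[-8,32,12] → ·
    (4,9)@(9, 19): e=[-6,42,0] → ·  [on edge]
    (7,9)@(15, 19): e=[0,72,-36] → ·  [on edge]
  covered (4 px):
    · · · · · · · · ·
    · · · · · · · · ·
    · · · · · · · · ·
    · · · · · · · · ·
    · · · · · · · · ·
    · · · · · · · · ·
    · · · · · · · · ·
    · · · · · █ · · ·
    · · █ █ █ · · · ·
    · · · · · · · · ·
T2:
  2·area = 60
  edge (4, 3)→(2, 18): d=(-2,15) right/bottom  bias=-1
  edge (2, 18)→(0, 3): d=(-2,-15) top-left  bias=+0
  edge (0, 3)→(4, 3): d=(4,0) top-left  bias=+0
    (0,1)@(1, 3): e=[45,15,0] → █  [on edge]
    (1,1)@(3, 3): e=[15,45,0] → █  [on edge]
    (2,1)@(5, 3): e=[-15,75,0] → ·  [on edge]
    (3,1)@(7, 3): e=[-45,105,0] → ·  [on edge]
    (4,1)@(9, 3): e=[-75,135,0] → ·  [on edge]
    (5,1)@(11, 3): e=[-105,165,0] → ·  [on edge]
    (6,1)@(13, 3): e=[-135,195,0] → ·  [on edge]
    (7,1)@(15, 3): e=[-165,225,0] → ·  [on edge]
    (8,1)@(17, 3): e=[-195,255,0] → ·  [on edge]
    (0,2)@(1, 5): e=[41,11,8] → █
    (2,2)@(5, 5): e=[-19,71,8] → ·
    (0,3)@(1, 7): e=[37,7,16] → █
  covered (8 px):
    · · · · · · · · ·
    █ █ · · · · · · ·
    █ █ · · · · · · ·
    █ █ · · · · · · ·
    █ █ · · · · · · ·
    · · · · · · · · ·
    · · · · · · · · ·
    · · · · · · · · ·
    · · · · · · · · ·
    · · · · · · · · ·

Z-buffer (winner per pixel, '.' = empty):
  . . . . . . . . .
  2 2 . 0 . . . . .
  2 2 . . . . . . .
  2 2 . . . . . . .
  2 2 . . 0 . . . .
  . . . . . . . . .
  . . . . . . . . .
  . . . . . 1 . . .
  . . 1 1 1 . . . .
  . . . . . . . . .

Result: -1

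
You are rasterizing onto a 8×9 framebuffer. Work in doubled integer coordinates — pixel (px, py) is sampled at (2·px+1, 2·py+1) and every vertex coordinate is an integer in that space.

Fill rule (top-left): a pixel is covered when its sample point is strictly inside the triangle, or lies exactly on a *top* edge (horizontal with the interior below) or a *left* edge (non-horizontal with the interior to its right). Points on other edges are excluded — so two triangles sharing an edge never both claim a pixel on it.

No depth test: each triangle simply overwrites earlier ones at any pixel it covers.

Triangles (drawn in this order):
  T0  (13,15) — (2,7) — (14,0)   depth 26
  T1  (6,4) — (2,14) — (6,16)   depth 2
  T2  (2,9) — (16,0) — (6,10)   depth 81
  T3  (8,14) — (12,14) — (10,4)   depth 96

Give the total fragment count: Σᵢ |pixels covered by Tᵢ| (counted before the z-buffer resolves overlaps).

T0:
  2·area = 173
  edge (13, 15)→(2, 7): d=(-11,-8) top-left  bias=+0
  edge (2, 7)→(14, 0): d=(12,-7) top-left  bias=+0
  edge (14, 0)→(13, 15): d=(-1,15) right/bottom  bias=-1
    (6,0)@(13, 1): e=[154,5,14] → X
    (7,0)@(15, 1): e=[170,19,-16] → .
    (4,1)@(9, 3): e=[100,1,72] → X
    (5,1)@(11, 3): e=[116,15,42] → X
    (7,1)@(15, 3): e=[148,43,-18] → .
    (3,2)@(7, 5): e=[62,11,100] → X
    (7,2)@(15, 5): e=[126,67,-20] → .
    (1,3)@(3, 7): e=[8,7,158] → X
    (2,3)@(5, 7): e=[24,21,128] → X
    (7,3)@(15, 7): e=[104,91,-22] → .
    (1,4)@(3, 9): e=[-14,31,156] → .
    (2,4)@(5, 9): e=[2,45,126] → X
    (6,7)@(13, 15): e=[0,173,0] → .  [on edge]
  covered (24 px):
    . . . . . . X .
    . . . . X X X .
    . . . X X X X .
    . X X X X X X .
    . . X X X X X .
    . . . . X X X .
    . . . . . X X .
    . . . . . . . .
    . . . . . . . .
T1:
  2·area = 48  (B↔C swapped to make it positive)
  edge (6, 4)→(6, 16): d=(0,12) right/bottom  bias=-1
  edge (6, 16)→(2, 14): d=(-4,-2) top-left  bias=+0
  edge (2, 14)→(6, 4): d=(4,-10) top-left  bias=+0
    (2,3)@(5, 7): e=[12,34,2] → X
    (3,3)@(7, 7): e=[-12,38,22] → .
    (2,4)@(5, 9): e=[12,26,10] → X
    (3,4)@(7, 9): e=[-12,30,30] → .
    (2,5)@(5, 11): e=[12,18,18] → X
    (3,5)@(7, 11): e=[-12,22,38] → .
    (1,6)@(3, 13): e=[36,6,6] → X
    (3,6)@(7, 13): e=[-12,14,46] → .
    (1,7)@(3, 15): e=[36,-2,14] → .
    (2,7)@(5, 15): e=[12,2,34] → X
    (3,7)@(7, 15): e=[-12,6,54] → .
    (2,8)@(5, 17): e=[12,-6,42] → .
  covered (6 px):
    . . . . . . . .
    . . . . . . . .
    . . . . . . . .
    . . X . . . . .
    . . X . . . . .
    . . X . . . . .
    . X X . . . . .
    . . X . . . . .
    . . . . . . . .
T2:
  2·area = 50
  edge (2, 9)→(16, 0): d=(14,-9) top-left  bias=+0
  edge (16, 0)→(6, 10): d=(-10,10) right/bottom  bias=-1
  edge (6, 10)→(2, 9): d=(-4,-1) top-left  bias=+0
    (7,0)@(15, 1): e=[5,0,45] → .  [on edge]
    (6,1)@(13, 3): e=[15,0,35] → .  [on edge]
    (4,2)@(9, 5): e=[7,20,23] → X
    (5,2)@(11, 5): e=[25,0,25] → .  [on edge]
    (3,3)@(7, 7): e=[17,20,13] → X
    (4,3)@(9, 7): e=[35,0,15] → .  [on edge]
    (1,4)@(3, 9): e=[9,40,1] → X
    (2,4)@(5, 9): e=[27,20,3] → X
    (3,4)@(7, 9): e=[45,0,5] → .  [on edge]
    (1,5)@(3, 11): e=[37,20,-7] → .
    (2,5)@(5, 11): e=[55,0,-5] → .  [on edge]
    (1,6)@(3, 13): e=[65,0,-15] → .  [on edge]
    (0,7)@(1, 15): e=[75,0,-25] → .  [on edge]
  covered (4 px):
    . . . . . . . .
    . . . . . . . .
    . . . . X . . .
    . . . X . . . .
    . X X . . . . .
    . . . . . . . .
    . . . . . . . .
    . . . . . . . .
    . . . . . . . .
T3:
  2·area = 40  (B↔C swapped to make it positive)
  edge (8, 14)→(10, 4): d=(2,-10) top-left  bias=+0
  edge (10, 4)→(12, 14): d=(2,10) right/bottom  bias=-1
  edge (12, 14)→(8, 14): d=(-4,0) right/bottom  bias=-1
    (4,4)@(9, 9): e=[0,20,20] → X  [on edge]
    (5,4)@(11, 9): e=[20,0,20] → .  [on edge]
    (4,5)@(9, 11): e=[4,24,12] → X
    (5,5)@(11, 11): e=[24,4,12] → X
    (6,5)@(13, 11): e=[44,-16,12] → .
    (4,6)@(9, 13): e=[8,28,4] → X
    (6,6)@(13, 13): e=[48,-12,4] → .
    (4,7)@(9, 15): e=[12,32,-4] → .
    (5,7)@(11, 15): e=[32,12,-4] → .
  covered (5 px):
    . . . . . . . .
    . . . . . . . .
    . . . . . . . .
    . . . . . . . .
    . . . . X . . .
    . . . . X X . .
    . . . . X X . .
    . . . . . . . .
    . . . . . . . .

Answer: 39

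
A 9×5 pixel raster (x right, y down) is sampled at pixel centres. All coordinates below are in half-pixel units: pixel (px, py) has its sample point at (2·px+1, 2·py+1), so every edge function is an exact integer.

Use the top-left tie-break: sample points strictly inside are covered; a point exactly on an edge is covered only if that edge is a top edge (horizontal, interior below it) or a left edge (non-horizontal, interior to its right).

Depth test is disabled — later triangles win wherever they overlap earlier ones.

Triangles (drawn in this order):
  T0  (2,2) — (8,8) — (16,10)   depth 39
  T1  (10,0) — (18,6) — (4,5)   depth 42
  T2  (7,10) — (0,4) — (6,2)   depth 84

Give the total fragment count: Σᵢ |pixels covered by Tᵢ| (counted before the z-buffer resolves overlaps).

T0:
  2·area = 36  (B↔C swapped to make it positive)
  edge (2, 2)→(16, 10): d=(14,8) right/bottom  bias=-1
  edge (16, 10)→(8, 8): d=(-8,-2) top-left  bias=+0
  edge (8, 8)→(2, 2): d=(-6,-6) top-left  bias=+0
    (0,0)@(1, 1): e=[-6,42,0] → ·  [on edge]
    (1,1)@(3, 3): e=[6,30,0] → #  [on edge]
    (2,1)@(5, 3): e=[-10,34,12] → ·
    (1,2)@(3, 5): e=[34,14,-12] → ·
    (2,2)@(5, 5): e=[18,18,0] → #  [on edge]
    (3,2)@(7, 5): e=[2,22,12] → #
    (4,2)@(9, 5): e=[-14,26,24] → ·
    (2,3)@(5, 7): e=[46,2,-12] → ·
    (3,3)@(7, 7): e=[30,6,0] → #  [on edge]
    (4,3)@(9, 7): e=[14,10,12] → #
    (5,3)@(11, 7): e=[-2,14,24] → ·
    (3,4)@(7, 9): e=[58,-10,-12] → ·
    (4,4)@(9, 9): e=[42,-6,0] → ·  [on edge]
  covered (6 px):
    · · · · · · · · ·
    · # · · · · · · ·
    · · # # · · · · ·
    · · · # # · · · ·
    · · · · · · # · ·
T1:
  2·area = 76
  edge (10, 0)→(18, 6): d=(8,6) right/bottom  bias=-1
  edge (18, 6)→(4, 5): d=(-14,-1) top-left  bias=+0
  edge (4, 5)→(10, 0): d=(6,-5) top-left  bias=+0
    (4,0)@(9, 1): e=[14,61,1] → #
    (5,0)@(11, 1): e=[2,63,11] → #
    (6,0)@(13, 1): e=[-10,65,21] → ·
    (3,1)@(7, 3): e=[42,31,3] → #
    (6,1)@(13, 3): e=[6,37,33] → #
    (7,1)@(15, 3): e=[-6,39,43] → ·
    (2,2)@(5, 5): e=[70,1,5] → #
    (7,2)@(15, 5): e=[10,11,55] → #
    (8,2)@(17, 5): e=[-2,13,65] → ·
    (2,3)@(5, 7): e=[86,-27,17] → ·
    (3,3)@(7, 7): e=[74,-25,27] → ·
    (4,3)@(9, 7): e=[62,-23,37] → ·
  covered (12 px):
    · · · · # # · · ·
    · · · # # # # · ·
    · · # # # # # # ·
    · · · · · · · · ·
    · · · · · · · · ·
T2:
  2·area = 50
  edge (7, 10)→(0, 4): d=(-7,-6) top-left  bias=+0
  edge (0, 4)→(6, 2): d=(6,-2) top-left  bias=+0
  edge (6, 2)→(7, 10): d=(1,8) right/bottom  bias=-1
    (4,0)@(9, 1): e=[75,0,-25] → ·  [on edge]
    (1,1)@(3, 3): e=[25,0,25] → #  [on edge]
    (2,1)@(5, 3): e=[37,4,9] → #
    (3,1)@(7, 3): e=[49,8,-7] → ·
    (1,2)@(3, 5): e=[11,12,27] → #
    (3,2)@(7, 5): e=[35,20,-5] → ·
    (1,3)@(3, 7): e=[-3,24,29] → ·
    (2,3)@(5, 7): e=[9,28,13] → #
    (3,3)@(7, 7): e=[21,32,-3] → ·
    (2,4)@(5, 9): e=[-5,40,15] → ·
  covered (5 px):
    · · · · · · · · ·
    · # # · · · · · ·
    · # # · · · · · ·
    · · # · · · · · ·
    · · · · · · · · ·

Result: 23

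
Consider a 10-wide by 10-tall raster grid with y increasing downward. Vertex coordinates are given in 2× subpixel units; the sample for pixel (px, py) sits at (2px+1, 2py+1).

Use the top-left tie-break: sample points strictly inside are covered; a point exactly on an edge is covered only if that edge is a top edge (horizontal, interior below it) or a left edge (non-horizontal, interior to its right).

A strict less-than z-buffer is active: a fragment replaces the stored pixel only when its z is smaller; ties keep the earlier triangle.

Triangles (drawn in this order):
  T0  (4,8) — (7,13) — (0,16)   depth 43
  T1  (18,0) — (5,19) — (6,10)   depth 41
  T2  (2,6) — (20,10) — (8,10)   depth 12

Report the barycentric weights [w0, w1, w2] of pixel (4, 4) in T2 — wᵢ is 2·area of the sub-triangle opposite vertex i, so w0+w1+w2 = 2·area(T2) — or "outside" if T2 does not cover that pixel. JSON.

T0:
  2·area = 44
  edge (4, 8)→(7, 13): d=(3,5) right/bottom  bias=-1
  edge (7, 13)→(0, 16): d=(-7,3) right/bottom  bias=-1
  edge (0, 16)→(4, 8): d=(4,-8) top-left  bias=+0
    (0,1)@(1, 3): e=[0,88,-44] → ·  [on edge]
    (1,5)@(3, 11): e=[14,26,4] → #
    (2,5)@(5, 11): e=[4,20,20] → #
    (3,5)@(7, 11): e=[-6,14,36] → ·
    (1,6)@(3, 13): e=[20,12,12] → #
    (3,6)@(7, 13): e=[0,0,44] → ·  [on edge]
    (0,7)@(1, 15): e=[36,4,4] → #
    (1,7)@(3, 15): e=[26,-2,20] → ·
    (2,7)@(5, 15): e=[16,-8,36] → ·
    (0,8)@(1, 17): e=[42,-10,12] → ·
  covered (5 px):
    · · · · · · · · · ·
    · · · · · · · · · ·
    · · · · · · · · · ·
    · · · · · · · · · ·
    · · · · · · · · · ·
    · # # · · · · · · ·
    · # # · · · · · · ·
    # · · · · · · · · ·
    · · · · · · · · · ·
    · · · · · · · · · ·
T1:
  2·area = 98
  edge (18, 0)→(5, 19): d=(-13,19) right/bottom  bias=-1
  edge (5, 19)→(6, 10): d=(1,-9) top-left  bias=+0
  edge (6, 10)→(18, 0): d=(12,-10) top-left  bias=+0
    (3,0)@(7, 1): e=[196,0,-98] → ·  [on edge]
    (8,0)@(17, 1): e=[6,90,2] → #
    (9,0)@(19, 1): e=[-32,108,22] → ·
    (7,1)@(15, 3): e=[18,74,6] → #
    (8,1)@(17, 3): e=[-20,92,26] → ·
    (6,2)@(13, 5): e=[30,58,10] → #
    (7,2)@(15, 5): e=[-8,76,30] → ·
    (5,3)@(11, 7): e=[42,42,14] → #
    (7,3)@(15, 7): e=[-34,78,54] → ·
    (4,4)@(9, 9): e=[54,26,18] → #
    (6,4)@(13, 9): e=[-22,62,58] → ·
    (3,5)@(7, 11): e=[66,10,22] → #
    (2,9)@(5, 19): e=[0,0,98] → ·  [on edge]
  covered (12 px):
    · · · · · · · · # ·
    · · · · · · · # · ·
    · · · · · · # · · ·
    · · · · · # # · · ·
    · · · · # # · · · ·
    · · · # # · · · · ·
    · · · # # · · · · ·
    · · · # · · · · · ·
    · · · · · · · · · ·
    · · · · · · · · · ·
T2:
  2·area = 48
  edge (2, 6)→(20, 10): d=(18,4) right/bottom  bias=-1
  edge (20, 10)→(8, 10): d=(-12,0) right/bottom  bias=-1
  edge (8, 10)→(2, 6): d=(-6,-4) top-left  bias=+0
    (2,3)@(5, 7): e=[6,36,6] → #
    (3,3)@(7, 7): e=[-2,36,14] → ·
    (2,4)@(5, 9): e=[42,12,-6] → ·
    (3,4)@(7, 9): e=[34,12,2] → #
    (4,4)@(9, 9): e=[26,12,10] → #
    (5,4)@(11, 9): e=[18,12,18] → #
    (6,4)@(13, 9): e=[10,12,26] → #
    (7,4)@(15, 9): e=[2,12,34] → #
    (8,4)@(17, 9): e=[-6,12,42] → ·
    (3,5)@(7, 11): e=[70,-12,-10] → ·
    (4,5)@(9, 11): e=[62,-12,-2] → ·
    (5,5)@(11, 11): e=[54,-12,6] → ·
  covered (6 px):
    · · · · · · · · · ·
    · · · · · · · · · ·
    · · · · · · · · · ·
    · · # · · · · · · ·
    · · · # # # # # · ·
    · · · · · · · · · ·
    · · · · · · · · · ·
    · · · · · · · · · ·
    · · · · · · · · · ·
    · · · · · · · · · ·

Result: [12,10,26]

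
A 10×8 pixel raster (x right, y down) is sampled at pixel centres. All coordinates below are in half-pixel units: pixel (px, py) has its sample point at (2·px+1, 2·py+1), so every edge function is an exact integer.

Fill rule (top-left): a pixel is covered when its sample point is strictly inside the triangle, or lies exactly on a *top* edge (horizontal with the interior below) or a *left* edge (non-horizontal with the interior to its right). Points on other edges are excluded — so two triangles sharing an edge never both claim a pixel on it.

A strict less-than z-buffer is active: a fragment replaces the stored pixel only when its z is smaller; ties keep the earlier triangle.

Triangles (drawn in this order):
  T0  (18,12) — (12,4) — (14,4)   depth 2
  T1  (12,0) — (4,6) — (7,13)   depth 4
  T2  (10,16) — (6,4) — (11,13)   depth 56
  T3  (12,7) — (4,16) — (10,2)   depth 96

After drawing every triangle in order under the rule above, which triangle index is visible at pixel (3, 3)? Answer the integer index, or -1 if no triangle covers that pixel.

T0:
  2·area = 16
  edge (18, 12)→(12, 4): d=(-6,-8) top-left  bias=+0
  edge (12, 4)→(14, 4): d=(2,0) top-left  bias=+0
  edge (14, 4)→(18, 12): d=(4,8) right/bottom  bias=-1
    (6,2)@(13, 5): e=[2,2,12] → #
    (7,2)@(15, 5): e=[18,2,-4] → ·
    (6,3)@(13, 7): e=[-10,6,20] → ·
    (7,3)@(15, 7): e=[6,6,4] → #
    (8,3)@(17, 7): e=[22,6,-12] → ·
    (7,4)@(15, 9): e=[-6,10,12] → ·
  covered (2 px):
    · · · · · · · · · ·
    · · · · · · · · · ·
    · · · · · · # · · ·
    · · · · · · · # · ·
    · · · · · · · · · ·
    · · · · · · · · · ·
    · · · · · · · · · ·
    · · · · · · · · · ·
T1:
  2·area = 74  (B↔C swapped to make it positive)
  edge (12, 0)→(7, 13): d=(-5,13) right/bottom  bias=-1
  edge (7, 13)→(4, 6): d=(-3,-7) top-left  bias=+0
  edge (4, 6)→(12, 0): d=(8,-6) top-left  bias=+0
    (5,0)@(11, 1): e=[8,64,2] → #
    (6,0)@(13, 1): e=[-18,78,14] → ·
    (4,1)@(9, 3): e=[24,44,6] → #
    (5,1)@(11, 3): e=[-2,58,18] → ·
    (3,2)@(7, 5): e=[40,24,10] → #
    (5,2)@(11, 5): e=[-12,52,34] → ·
    (2,3)@(5, 7): e=[56,4,14] → #
    (5,3)@(11, 7): e=[-22,46,50] → ·
    (2,4)@(5, 9): e=[46,-2,30] → ·
    (3,4)@(7, 9): e=[20,12,42] → #
    (4,4)@(9, 9): e=[-6,26,54] → ·
    (3,5)@(7, 11): e=[10,6,58] → #
    (3,6)@(7, 13): e=[0,0,74] → ·  [on edge]
  covered (9 px):
    · · · · · # · · · ·
    · · · · # · · · · ·
    · · · # # · · · · ·
    · · # # # · · · · ·
    · · · # · · · · · ·
    · · · # · · · · · ·
    · · · · · · · · · ·
    · · · · · · · · · ·
T2:
  2·area = 24
  edge (10, 16)→(6, 4): d=(-4,-12) top-left  bias=+0
  edge (6, 4)→(11, 13): d=(5,9) right/bottom  bias=-1
  edge (11, 13)→(10, 16): d=(-1,3) right/bottom  bias=-1
    (2,0)@(5, 1): e=[0,-6,30] → ·  [on edge]
    (7,0)@(15, 1): e=[120,-96,0] → ·  [on edge]
    (3,3)@(7, 7): e=[0,6,18] → #  [on edge]
    (4,3)@(9, 7): e=[24,-12,12] → ·
    (6,3)@(13, 7): e=[72,-48,0] → ·  [on edge]
    (3,4)@(7, 9): e=[-8,16,16] → ·
    (4,5)@(9, 11): e=[8,8,8] → #
    (5,5)@(11, 11): e=[32,-10,2] → ·
    (4,6)@(9, 13): e=[0,18,6] → #  [on edge]
    (5,6)@(11, 13): e=[24,0,0] → ·  [on edge]
    (4,7)@(9, 15): e=[-8,28,4] → ·
  covered (3 px):
    · · · · · · · · · ·
    · · · · · · · · · ·
    · · · · · · · · · ·
    · · · # · · · · · ·
    · · · · · · · · · ·
    · · · · # · · · · ·
    · · · · # · · · · ·
    · · · · · · · · · ·
T3:
  2·area = 58
  edge (12, 7)→(4, 16): d=(-8,9) right/bottom  bias=-1
  edge (4, 16)→(10, 2): d=(6,-14) top-left  bias=+0
  edge (10, 2)→(12, 7): d=(2,5) right/bottom  bias=-1
    (4,2)@(9, 5): e=[43,4,11] → #
    (5,2)@(11, 5): e=[25,32,1] → #
    (6,2)@(13, 5): e=[7,60,-9] → ·
    (4,3)@(9, 7): e=[27,16,15] → #
    (6,3)@(13, 7): e=[-9,72,-5] → ·
    (3,4)@(7, 9): e=[29,0,29] → #  [on edge]
    (5,4)@(11, 9): e=[-7,56,9] → ·
    (3,5)@(7, 11): e=[13,12,33] → #
    (4,5)@(9, 11): e=[-5,40,23] → ·
    (3,6)@(7, 13): e=[-3,24,37] → ·
  covered (7 px):
    · · · · · · · · · ·
    · · · · · · · · · ·
    · · · · # # · · · ·
    · · · · # # · · · ·
    · · · # # · · · · ·
    · · · # · · · · · ·
    · · · · · · · · · ·
    · · · · · · · · · ·

Z-buffer (winner per pixel, '.' = empty):
  . . . . . 1 . . . .
  . . . . 1 . . . . .
  . . . 1 1 3 0 . . .
  . . 1 1 1 3 . 0 . .
  . . . 1 3 . . . . .
  . . . 1 2 . . . . .
  . . . . 2 . . . . .
  . . . . . . . . . .

Answer: 1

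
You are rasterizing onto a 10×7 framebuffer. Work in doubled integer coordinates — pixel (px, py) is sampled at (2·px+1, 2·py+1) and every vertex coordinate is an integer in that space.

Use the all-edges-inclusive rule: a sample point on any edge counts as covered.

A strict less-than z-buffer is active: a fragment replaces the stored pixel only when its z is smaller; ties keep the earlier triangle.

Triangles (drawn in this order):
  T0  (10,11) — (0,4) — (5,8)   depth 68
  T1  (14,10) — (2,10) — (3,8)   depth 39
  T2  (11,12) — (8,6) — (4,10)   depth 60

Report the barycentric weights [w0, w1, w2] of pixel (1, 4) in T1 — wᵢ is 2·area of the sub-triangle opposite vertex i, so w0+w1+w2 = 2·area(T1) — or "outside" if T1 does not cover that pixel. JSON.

T0:
  2·area = 5  (B↔C swapped to make it positive)
  edge (10, 11)→(5, 8): d=(-5,-3) inclusive
  edge (5, 8)→(0, 4): d=(-5,-4) inclusive
  edge (0, 4)→(10, 11): d=(10,7) inclusive
    (3,4)@(7, 9): e=[1,3,1] → #
    (4,4)@(9, 9): e=[7,11,-13] → ·
    (3,5)@(7, 11): e=[-9,-7,21] → ·
  covered (1 px):
    · · · · · · · · · ·
    · · · · · · · · · ·
    · · · · · · · · · ·
    · · · · · · · · · ·
    · · · # · · · · · ·
    · · · · · · · · · ·
    · · · · · · · · · ·
T1:
  2·area = 24
  edge (14, 10)→(2, 10): d=(-12,0) inclusive
  edge (2, 10)→(3, 8): d=(1,-2) inclusive
  edge (3, 8)→(14, 10): d=(11,2) inclusive
    (1,4)@(3, 9): e=[12,1,11] → #
    (2,4)@(5, 9): e=[12,5,7] → #
    (3,4)@(7, 9): e=[12,9,3] → #
    (4,4)@(9, 9): e=[12,13,-1] → ·
    (1,5)@(3, 11): e=[-12,3,33] → ·
    (2,5)@(5, 11): e=[-12,7,29] → ·
    (3,5)@(7, 11): e=[-12,11,25] → ·
  covered (3 px):
    · · · · · · · · · ·
    · · · · · · · · · ·
    · · · · · · · · · ·
    · · · · · · · · · ·
    · # # # · · · · · ·
    · · · · · · · · · ·
    · · · · · · · · · ·
T2:
  2·area = 36  (B↔C swapped to make it positive)
  edge (11, 12)→(4, 10): d=(-7,-2) inclusive
  edge (4, 10)→(8, 6): d=(4,-4) inclusive
  edge (8, 6)→(11, 12): d=(3,6) inclusive
    (6,0)@(13, 1): e=[81,0,-45] → ·  [on edge]
    (5,1)@(11, 3): e=[63,0,-27] → ·  [on edge]
    (4,2)@(9, 5): e=[45,0,-9] → ·  [on edge]
    (3,3)@(7, 7): e=[27,0,9] → #  [on edge]
    (4,3)@(9, 7): e=[31,8,-3] → ·
    (2,4)@(5, 9): e=[9,0,27] → #  [on edge]
    (4,4)@(9, 9): e=[17,16,3] → #
    (5,4)@(11, 9): e=[21,24,-9] → ·
    (1,5)@(3, 11): e=[-9,0,45] → ·  [on edge]
    (2,5)@(5, 11): e=[-5,8,33] → ·
    (3,5)@(7, 11): e=[-1,16,21] → ·
    (4,5)@(9, 11): e=[3,24,9] → #
    (0,6)@(1, 13): e=[-27,0,63] → ·  [on edge]
  covered (5 px):
    · · · · · · · · · ·
    · · · · · · · · · ·
    · · · · · · · · · ·
    · · · # · · · · · ·
    · · # # # · · · · ·
    · · · · # · · · · ·
    · · · · · · · · · ·

Answer: [1,11,12]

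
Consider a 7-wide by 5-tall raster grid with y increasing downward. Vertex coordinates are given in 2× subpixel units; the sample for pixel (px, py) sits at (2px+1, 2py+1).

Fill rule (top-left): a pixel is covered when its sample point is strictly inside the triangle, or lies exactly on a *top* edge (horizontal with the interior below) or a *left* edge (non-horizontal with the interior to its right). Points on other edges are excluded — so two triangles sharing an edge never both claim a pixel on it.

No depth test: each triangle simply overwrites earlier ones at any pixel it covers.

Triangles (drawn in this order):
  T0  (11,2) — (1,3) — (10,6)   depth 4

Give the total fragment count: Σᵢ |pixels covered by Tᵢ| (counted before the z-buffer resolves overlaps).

T0:
  2·area = 39  (B↔C swapped to make it positive)
  edge (11, 2)→(10, 6): d=(-1,4) right/bottom  bias=-1
  edge (10, 6)→(1, 3): d=(-9,-3) top-left  bias=+0
  edge (1, 3)→(11, 2): d=(10,-1) top-left  bias=+0
    (0,1)@(1, 3): e=[39,0,0] → #  [on edge]
    (1,1)@(3, 3): e=[31,6,2] → #
    (2,1)@(5, 3): e=[23,12,4] → #
    (3,1)@(7, 3): e=[15,18,6] → #
    (4,1)@(9, 3): e=[7,24,8] → #
    (5,1)@(11, 3): e=[-1,30,10] → ·
    (0,2)@(1, 5): e=[37,-18,20] → ·
    (1,2)@(3, 5): e=[29,-12,22] → ·
    (2,2)@(5, 5): e=[21,-6,24] → ·
    (3,2)@(7, 5): e=[13,0,26] → #  [on edge]
    (5,2)@(11, 5): e=[-3,12,30] → ·
    (3,3)@(7, 7): e=[11,-18,46] → ·
    (6,3)@(13, 7): e=[-13,0,52] → ·  [on edge]
  covered (7 px):
    · · · · · · ·
    # # # # # · ·
    · · · # # · ·
    · · · · · · ·
    · · · · · · ·

Final: 7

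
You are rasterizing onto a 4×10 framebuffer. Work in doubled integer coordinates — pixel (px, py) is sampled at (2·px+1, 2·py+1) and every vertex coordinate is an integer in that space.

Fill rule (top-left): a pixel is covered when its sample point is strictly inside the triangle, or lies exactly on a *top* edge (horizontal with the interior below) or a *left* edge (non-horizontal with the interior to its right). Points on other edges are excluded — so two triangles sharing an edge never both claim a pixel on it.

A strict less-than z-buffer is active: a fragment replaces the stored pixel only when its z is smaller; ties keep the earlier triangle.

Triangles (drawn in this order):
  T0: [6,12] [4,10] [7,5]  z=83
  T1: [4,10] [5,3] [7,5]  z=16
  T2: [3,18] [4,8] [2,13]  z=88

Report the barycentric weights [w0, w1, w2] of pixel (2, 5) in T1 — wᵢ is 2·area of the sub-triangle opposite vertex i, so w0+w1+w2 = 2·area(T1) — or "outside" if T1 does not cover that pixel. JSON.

T0:
  2·area = 16
  edge (6, 12)→(4, 10): d=(-2,-2) top-left  bias=+0
  edge (4, 10)→(7, 5): d=(3,-5) top-left  bias=+0
  edge (7, 5)→(6, 12): d=(-1,7) right/bottom  bias=-1
    (3,2)@(7, 5): e=[16,0,0] → ·  [on edge]
    (0,3)@(1, 7): e=[0,-24,40] → ·  [on edge]
    (1,4)@(3, 9): e=[0,-8,24] → ·  [on edge]
    (2,4)@(5, 9): e=[4,2,10] → █
    (3,4)@(7, 9): e=[8,12,-4] → ·
    (2,5)@(5, 11): e=[0,8,8] → █  [on edge]
    (3,5)@(7, 11): e=[4,18,-6] → ·
    (2,6)@(5, 13): e=[-4,14,6] → ·
    (3,6)@(7, 13): e=[0,24,-8] → ·  [on edge]
    (0,7)@(1, 15): e=[-16,0,32] → ·  [on edge]
    (2,9)@(5, 19): e=[-16,32,0] → ·  [on edge]
  covered (2 px):
    · · · ·
    · · · ·
    · · · ·
    · · · ·
    · · █ ·
    · · █ ·
    · · · ·
    · · · ·
    · · · ·
    · · · ·
T1:
  2·area = 16
  edge (4, 10)→(5, 3): d=(1,-7) top-left  bias=+0
  edge (5, 3)→(7, 5): d=(2,2) right/bottom  bias=-1
  edge (7, 5)→(4, 10): d=(-3,5) right/bottom  bias=-1
    (1,0)@(3, 1): e=[-16,0,32] → ·  [on edge]
    (2,1)@(5, 3): e=[0,0,16] → ·  [on edge]
    (2,2)@(5, 5): e=[2,4,10] → █
    (3,2)@(7, 5): e=[16,0,0] → ·  [on edge]
    (2,3)@(5, 7): e=[4,8,4] → █
    (3,3)@(7, 7): e=[18,4,-6] → ·
    (2,4)@(5, 9): e=[6,12,-2] → ·
    (0,7)@(1, 15): e=[-16,32,0] → ·  [on edge]
    (1,8)@(3, 17): e=[0,32,-16] → ·  [on edge]
  covered (2 px):
    · · · ·
    · · · ·
    · · █ ·
    · · █ ·
    · · · ·
    · · · ·
    · · · ·
    · · · ·
    · · · ·
    · · · ·
T2:
  2·area = 15  (B↔C swapped to make it positive)
  edge (3, 18)→(2, 13): d=(-1,-5) top-left  bias=+0
  edge (2, 13)→(4, 8): d=(2,-5) top-left  bias=+0
  edge (4, 8)→(3, 18): d=(-1,10) right/bottom  bias=-1
    (1,5)@(3, 11): e=[7,1,7] → █
    (2,5)@(5, 11): e=[17,11,-13] → ·
    (1,6)@(3, 13): e=[5,5,5] → █
    (2,6)@(5, 13): e=[15,15,-15] → ·
    (1,7)@(3, 15): e=[3,9,3] → █
    (2,7)@(5, 15): e=[13,19,-17] → ·
    (1,8)@(3, 17): e=[1,13,1] → █
    (2,8)@(5, 17): e=[11,23,-19] → ·
    (1,9)@(3, 19): e=[-1,17,-1] → ·
  covered (4 px):
    · · · ·
    · · · ·
    · · · ·
    · · · ·
    · · · ·
    · █ · ·
    · █ · ·
    · █ · ·
    · █ · ·
    · · · ·

Final: "outside"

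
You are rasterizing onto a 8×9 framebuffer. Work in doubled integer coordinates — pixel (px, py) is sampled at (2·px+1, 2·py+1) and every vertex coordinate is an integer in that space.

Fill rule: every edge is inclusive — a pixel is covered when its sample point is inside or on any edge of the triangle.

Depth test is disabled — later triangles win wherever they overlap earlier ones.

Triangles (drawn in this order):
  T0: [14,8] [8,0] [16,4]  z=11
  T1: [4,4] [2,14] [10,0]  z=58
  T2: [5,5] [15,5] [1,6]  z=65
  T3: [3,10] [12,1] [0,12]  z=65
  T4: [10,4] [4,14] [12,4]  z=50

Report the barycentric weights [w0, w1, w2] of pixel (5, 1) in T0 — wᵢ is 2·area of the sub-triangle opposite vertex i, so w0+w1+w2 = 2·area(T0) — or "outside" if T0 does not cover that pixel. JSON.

T0:
  2·area = 40
  edge (14, 8)→(8, 0): d=(-6,-8) inclusive
  edge (8, 0)→(16, 4): d=(8,4) inclusive
  edge (16, 4)→(14, 8): d=(-2,4) inclusive
    (4,0)@(9, 1): e=[2,4,34] → █
    (5,0)@(11, 1): e=[18,-4,26] → ·
    (4,1)@(9, 3): e=[-10,20,30] → ·
    (5,1)@(11, 3): e=[6,12,22] → █
    (6,1)@(13, 3): e=[22,4,14] → █
    (7,1)@(15, 3): e=[38,-4,6] → ·
    (5,2)@(11, 5): e=[-6,28,18] → ·
    (6,2)@(13, 5): e=[10,20,10] → █
    (7,2)@(15, 5): e=[26,12,2] → █
    (6,3)@(13, 7): e=[-2,36,6] → ·
    (7,3)@(15, 7): e=[14,28,-2] → ·
  covered (5 px):
    · · · · █ · · ·
    · · · · · █ █ ·
    · · · · · · █ █
    · · · · · · · ·
    · · · · · · · ·
    · · · · · · · ·
    · · · · · · · ·
    · · · · · · · ·
    · · · · · · · ·
T1:
  2·area = 52  (B↔C swapped to make it positive)
  edge (4, 4)→(10, 0): d=(6,-4) inclusive
  edge (10, 0)→(2, 14): d=(-8,14) inclusive
  edge (2, 14)→(4, 4): d=(2,-10) inclusive
    (4,0)@(9, 1): e=[2,6,44] → █
    (5,0)@(11, 1): e=[10,-22,64] → ·
    (3,1)@(7, 3): e=[6,18,28] → █
    (4,1)@(9, 3): e=[14,-10,48] → ·
    (2,2)@(5, 5): e=[10,30,12] → █
    (4,2)@(9, 5): e=[26,-26,52] → ·
    (2,3)@(5, 7): e=[22,14,16] → █
    (3,3)@(7, 7): e=[30,-14,36] → ·
    (1,4)@(3, 9): e=[26,26,0] → █  [on edge]
    (2,4)@(5, 9): e=[34,-2,20] → ·
    (1,5)@(3, 11): e=[38,10,4] → █
    (2,5)@(5, 11): e=[46,-18,24] → ·
  covered (7 px):
    · · · · █ · · ·
    · · · █ · · · ·
    · · █ █ · · · ·
    · · █ · · · · ·
    · █ · · · · · ·
    · █ · · · · · ·
    · · · · · · · ·
    · · · · · · · ·
    · · · · · · · ·
T2:
  2·area = 10
  edge (5, 5)→(15, 5): d=(10,0) inclusive
  edge (15, 5)→(1, 6): d=(-14,1) inclusive
  edge (1, 6)→(5, 5): d=(4,-1) inclusive
    (6,1)@(13, 3): e=[-20,30,0] → ·  [on edge]
    (0,2)@(1, 5): e=[0,14,-4] → ·  [on edge]
    (1,2)@(3, 5): e=[0,12,-2] → ·  [on edge]
    (2,2)@(5, 5): e=[0,10,0] → █  [on edge]
    (3,2)@(7, 5): e=[0,8,2] → █  [on edge]
    (4,2)@(9, 5): e=[0,6,4] → █  [on edge]
    (5,2)@(11, 5): e=[0,4,6] → █  [on edge]
    (6,2)@(13, 5): e=[0,2,8] → █  [on edge]
    (7,2)@(15, 5): e=[0,0,10] → █  [on edge]
    (2,3)@(5, 7): e=[20,-18,8] → ·
    (3,3)@(7, 7): e=[20,-20,10] → ·
    (4,3)@(9, 7): e=[20,-22,12] → ·
  covered (6 px):
    · · · · · · · ·
    · · · · · · · ·
    · · █ █ █ █ █ █
    · · · · · · · ·
    · · · · · · · ·
    · · · · · · · ·
    · · · · · · · ·
    · · · · · · · ·
    · · · · · · · ·
T3:
  2·area = 9  (B↔C swapped to make it positive)
  edge (3, 10)→(0, 12): d=(-3,2) inclusive
  edge (0, 12)→(12, 1): d=(12,-11) inclusive
  edge (12, 1)→(3, 10): d=(-9,9) inclusive
  covered (0 px):
    · · · · · · · ·
    · · · · · · · ·
    · · · · · · · ·
    · · · · · · · ·
    · · · · · · · ·
    · · · · · · · ·
    · · · · · · · ·
    · · · · · · · ·
    · · · · · · · ·
T4:
  2·area = 20  (B↔C swapped to make it positive)
  edge (10, 4)→(12, 4): d=(2,0) inclusive
  edge (12, 4)→(4, 14): d=(-8,10) inclusive
  edge (4, 14)→(10, 4): d=(6,-10) inclusive
    (5,2)@(11, 5): e=[2,2,16] → █
    (6,2)@(13, 5): e=[2,-18,36] → ·
    (4,3)@(9, 7): e=[6,6,8] → █
    (5,3)@(11, 7): e=[6,-14,28] → ·
    (3,4)@(7, 9): e=[10,10,0] → █  [on edge]
    (4,4)@(9, 9): e=[10,-10,20] → ·
    (3,5)@(7, 11): e=[14,-6,12] → ·
  covered (3 px):
    · · · · · · · ·
    · · · · · · · ·
    · · · · · █ · ·
    · · · · █ · · ·
    · · · █ · · · ·
    · · · · · · · ·
    · · · · · · · ·
    · · · · · · · ·
    · · · · · · · ·

Final: [12,22,6]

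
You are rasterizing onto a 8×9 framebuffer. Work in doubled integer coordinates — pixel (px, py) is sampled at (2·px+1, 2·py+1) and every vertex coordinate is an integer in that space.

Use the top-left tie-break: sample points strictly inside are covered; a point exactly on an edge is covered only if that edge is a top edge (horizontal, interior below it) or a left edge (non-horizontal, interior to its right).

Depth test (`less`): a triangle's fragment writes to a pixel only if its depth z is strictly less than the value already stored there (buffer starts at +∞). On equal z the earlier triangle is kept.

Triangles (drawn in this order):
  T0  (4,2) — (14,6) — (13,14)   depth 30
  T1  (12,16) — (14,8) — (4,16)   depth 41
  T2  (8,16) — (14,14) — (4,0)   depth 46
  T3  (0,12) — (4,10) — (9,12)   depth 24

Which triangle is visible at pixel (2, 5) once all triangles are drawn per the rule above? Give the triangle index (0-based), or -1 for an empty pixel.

T0:
  2·area = 84
  edge (4, 2)→(14, 6): d=(10,4) right/bottom  bias=-1
  edge (14, 6)→(13, 14): d=(-1,8) right/bottom  bias=-1
  edge (13, 14)→(4, 2): d=(-9,-12) top-left  bias=+0
    (2,1)@(5, 3): e=[6,75,3] → █
    (3,1)@(7, 3): e=[-2,59,27] → ·
    (2,2)@(5, 5): e=[26,73,-15] → ·
    (3,2)@(7, 5): e=[18,57,9] → █
    (4,2)@(9, 5): e=[10,41,33] → █
    (5,2)@(11, 5): e=[2,25,57] → █
    (6,2)@(13, 5): e=[-6,9,81] → ·
    (3,3)@(7, 7): e=[38,55,-9] → ·
    (4,3)@(9, 7): e=[30,39,15] → █
    (6,3)@(13, 7): e=[14,7,63] → █
    (7,3)@(15, 7): e=[6,-9,87] → ·
    (4,4)@(9, 9): e=[50,37,-3] → ·
  covered (12 px):
    · · · · · · · ·
    · · █ · · · · ·
    · · · █ █ █ · ·
    · · · · █ █ █ ·
    · · · · · █ █ ·
    · · · · · █ █ ·
    · · · · · · █ ·
    · · · · · · · ·
    · · · · · · · ·
T1:
  2·area = 64  (B↔C swapped to make it positive)
  edge (12, 16)→(4, 16): d=(-8,0) right/bottom  bias=-1
  edge (4, 16)→(14, 8): d=(10,-8) top-left  bias=+0
  edge (14, 8)→(12, 16): d=(-2,8) right/bottom  bias=-1
    (6,4)@(13, 9): e=[56,2,6] → █
    (7,4)@(15, 9): e=[56,18,-10] → ·
    (5,5)@(11, 11): e=[40,6,18] → █
    (7,5)@(15, 11): e=[40,38,-14] → ·
    (4,6)@(9, 13): e=[24,10,30] → █
    (6,6)@(13, 13): e=[24,42,-2] → ·
    (3,7)@(7, 15): e=[8,14,42] → █
    (6,7)@(13, 15): e=[8,62,-6] → ·
    (3,8)@(7, 17): e=[-8,34,38] → ·
    (4,8)@(9, 17): e=[-8,50,22] → ·
    (5,8)@(11, 17): e=[-8,66,6] → ·
  covered (8 px):
    · · · · · · · ·
    · · · · · · · ·
    · · · · · · · ·
    · · · · · · · ·
    · · · · · · █ ·
    · · · · · █ █ ·
    · · · · █ █ · ·
    · · · █ █ █ · ·
    · · · · · · · ·
T2:
  2·area = 104  (B↔C swapped to make it positive)
  edge (8, 16)→(4, 0): d=(-4,-16) top-left  bias=+0
  edge (4, 0)→(14, 14): d=(10,14) right/bottom  bias=-1
  edge (14, 14)→(8, 16): d=(-6,2) right/bottom  bias=-1
    (2,1)@(5, 3): e=[4,16,84] → █
    (3,1)@(7, 3): e=[36,-12,80] → ·
    (2,2)@(5, 5): e=[-4,36,72] → ·
    (3,2)@(7, 5): e=[28,8,68] → █
    (4,2)@(9, 5): e=[60,-20,64] → ·
    (3,3)@(7, 7): e=[20,28,56] → █
    (4,3)@(9, 7): e=[52,0,52] → ·  [on edge]
    (3,4)@(7, 9): e=[12,48,44] → █
    (4,4)@(9, 9): e=[44,20,40] → █
    (5,4)@(11, 9): e=[76,-8,36] → ·
    (3,5)@(7, 11): e=[4,68,32] → █
    (5,5)@(11, 11): e=[68,12,24] → █
    (5,7)@(11, 15): e=[52,52,0] → ·  [on edge]
    (2,8)@(5, 17): e=[-52,156,0] → ·  [on edge]
  covered (12 px):
    · · · · · · · ·
    · · █ · · · · ·
    · · · █ · · · ·
    · · · █ · · · ·
    · · · █ █ · · ·
    · · · █ █ █ · ·
    · · · · █ █ █ ·
    · · · · █ · · ·
    · · · · · · · ·
T3:
  2·area = 18
  edge (0, 12)→(4, 10): d=(4,-2) top-left  bias=+0
  edge (4, 10)→(9, 12): d=(5,2) right/bottom  bias=-1
  edge (9, 12)→(0, 12): d=(-9,0) right/bottom  bias=-1
    (1,5)@(3, 11): e=[2,7,9] → █
    (2,5)@(5, 11): e=[6,3,9] → █
    (3,5)@(7, 11): e=[10,-1,9] → ·
    (1,6)@(3, 13): e=[10,17,-9] → ·
    (2,6)@(5, 13): e=[14,13,-9] → ·
  covered (2 px):
    · · · · · · · ·
    · · · · · · · ·
    · · · · · · · ·
    · · · · · · · ·
    · · · · · · · ·
    · █ █ · · · · ·
    · · · · · · · ·
    · · · · · · · ·
    · · · · · · · ·

Z-buffer (winner per pixel, '.' = empty):
  . . . . . . . .
  . . 0 . . . . .
  . . . 0 0 0 . .
  . . . 2 0 0 0 .
  . . . 2 2 0 0 .
  . 3 3 2 2 0 0 .
  . . . . 1 1 0 .
  . . . 1 1 1 . .
  . . . . . . . .

Final: 3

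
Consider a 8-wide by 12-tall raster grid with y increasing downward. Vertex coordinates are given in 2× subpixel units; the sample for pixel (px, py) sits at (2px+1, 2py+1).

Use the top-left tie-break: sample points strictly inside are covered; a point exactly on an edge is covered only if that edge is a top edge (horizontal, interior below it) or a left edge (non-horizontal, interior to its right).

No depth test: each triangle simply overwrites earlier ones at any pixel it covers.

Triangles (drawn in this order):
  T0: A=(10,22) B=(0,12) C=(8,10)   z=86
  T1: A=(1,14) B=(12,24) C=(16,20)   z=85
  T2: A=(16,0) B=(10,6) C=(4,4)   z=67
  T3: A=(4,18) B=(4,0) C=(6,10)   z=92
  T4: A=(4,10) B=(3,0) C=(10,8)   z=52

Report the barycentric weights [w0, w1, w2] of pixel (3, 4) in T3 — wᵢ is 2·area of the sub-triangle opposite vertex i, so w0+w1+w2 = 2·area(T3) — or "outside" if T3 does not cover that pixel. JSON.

T0:
  2·area = 100
  edge (10, 22)→(0, 12): d=(-10,-10) top-left  bias=+0
  edge (0, 12)→(8, 10): d=(8,-2) top-left  bias=+0
  edge (8, 10)→(10, 22): d=(2,12) right/bottom  bias=-1
    (2,5)@(5, 11): e=[60,2,38] → █
    (3,5)@(7, 11): e=[80,6,14] → █
    (4,5)@(9, 11): e=[100,10,-10] → ·
    (0,6)@(1, 13): e=[0,10,90] → █  [on edge]
    (1,6)@(3, 13): e=[20,14,66] → █
    (4,6)@(9, 13): e=[80,26,-6] → ·
    (0,7)@(1, 15): e=[-20,26,94] → ·
    (1,7)@(3, 15): e=[0,30,70] → █  [on edge]
    (4,7)@(9, 15): e=[60,42,-2] → ·
    (1,8)@(3, 17): e=[-20,46,74] → ·
    (2,8)@(5, 17): e=[0,50,50] → █  [on edge]
    (4,8)@(9, 17): e=[40,58,2] → █
    (3,9)@(7, 19): e=[0,70,30] → █  [on edge]
    (4,10)@(9, 21): e=[0,90,10] → █  [on edge]
    (5,11)@(11, 23): e=[0,110,-10] → ·  [on edge]
  covered (15 px):
    · · · · · · · ·
    · · · · · · · ·
    · · · · · · · ·
    · · · · · · · ·
    · · · · · · · ·
    · · █ █ · · · ·
    █ █ █ █ · · · ·
    · █ █ █ · · · ·
    · · █ █ █ · · ·
    · · · █ █ · · ·
    · · · · █ · · ·
    · · · · · · · ·
T1:
  2·area = 84  (B↔C swapped to make it positive)
  edge (1, 14)→(16, 20): d=(15,6) right/bottom  bias=-1
  edge (16, 20)→(12, 24): d=(-4,4) right/bottom  bias=-1
  edge (12, 24)→(1, 14): d=(-11,-10) top-left  bias=+0
    (1,7)@(3, 15): e=[3,72,9] → █
    (2,7)@(5, 15): e=[-9,64,29] → ·
    (1,8)@(3, 17): e=[33,64,-13] → ·
    (2,8)@(5, 17): e=[21,56,7] → █
    (3,8)@(7, 17): e=[9,48,27] → █
    (4,8)@(9, 17): e=[-3,40,47] → ·
    (2,9)@(5, 19): e=[51,48,-15] → ·
    (3,9)@(7, 19): e=[39,40,5] → █
    (4,9)@(9, 19): e=[27,32,25] → █
    (5,9)@(11, 19): e=[15,24,45] → █
    (6,9)@(13, 19): e=[3,16,65] → █
    (7,9)@(15, 19): e=[-9,8,85] → ·
    (7,10)@(15, 21): e=[21,0,63] → ·  [on edge]
    (6,11)@(13, 23): e=[63,0,21] → ·  [on edge]
  covered (11 px):
    · · · · · · · ·
    · · · · · · · ·
    · · · · · · · ·
    · · · · · · · ·
    · · · · · · · ·
    · · · · · · · ·
    · · · · · · · ·
    · █ · · · · · ·
    · · █ █ · · · ·
    · · · █ █ █ █ ·
    · · · · █ █ █ ·
    · · · · · █ · ·
T2:
  2·area = 48
  edge (16, 0)→(10, 6): d=(-6,6) right/bottom  bias=-1
  edge (10, 6)→(4, 4): d=(-6,-2) top-left  bias=+0
  edge (4, 4)→(16, 0): d=(12,-4) top-left  bias=+0
    (6,0)@(13, 1): e=[12,36,0] → █  [on edge]
    (7,0)@(15, 1): e=[0,40,8] → ·  [on edge]
    (0,1)@(1, 3): e=[72,0,-24] → ·  [on edge]
    (3,1)@(7, 3): e=[36,12,0] → █  [on edge]
    (4,1)@(9, 3): e=[24,16,8] → █
    (5,1)@(11, 3): e=[12,20,16] → █
    (6,1)@(13, 3): e=[0,24,24] → ·  [on edge]
    (0,2)@(1, 5): e=[60,-12,0] → ·  [on edge]
    (3,2)@(7, 5): e=[24,0,24] → █  [on edge]
    (5,2)@(11, 5): e=[0,8,40] → ·  [on edge]
    (3,3)@(7, 7): e=[12,-12,48] → ·
    (4,3)@(9, 7): e=[0,-8,56] → ·  [on edge]
    (6,3)@(13, 7): e=[-24,0,72] → ·  [on edge]
    (3,4)@(7, 9): e=[0,-24,72] → ·  [on edge]
    (2,5)@(5, 11): e=[0,-40,88] → ·  [on edge]
    (1,6)@(3, 13): e=[0,-56,104] → ·  [on edge]
    (0,7)@(1, 15): e=[0,-72,120] → ·  [on edge]
  covered (6 px):
    · · · · · · █ ·
    · · · █ █ █ · ·
    · · · █ █ · · ·
    · · · · · · · ·
    · · · · · · · ·
    · · · · · · · ·
    · · · · · · · ·
    · · · · · · · ·
    · · · · · · · ·
    · · · · · · · ·
    · · · · · · · ·
    · · · · · · · ·
T3:
  2·area = 36
  edge (4, 18)→(4, 0): d=(0,-18) top-left  bias=+0
  edge (4, 0)→(6, 10): d=(2,10) right/bottom  bias=-1
  edge (6, 10)→(4, 18): d=(-2,8) right/bottom  bias=-1
    (2,2)@(5, 5): e=[18,0,18] → ·  [on edge]
    (2,3)@(5, 7): e=[18,4,14] → █
    (3,3)@(7, 7): e=[54,-16,-2] → ·
    (2,4)@(5, 9): e=[18,8,10] → █
    (3,4)@(7, 9): e=[54,-12,-6] → ·
    (2,5)@(5, 11): e=[18,12,6] → █
    (3,5)@(7, 11): e=[54,-8,-10] → ·
    (2,6)@(5, 13): e=[18,16,2] → █
    (3,6)@(7, 13): e=[54,-4,-14] → ·
    (2,7)@(5, 15): e=[18,20,-2] → ·
    (3,7)@(7, 15): e=[54,0,-18] → ·  [on edge]
  covered (4 px):
    · · · · · · · ·
    · · · · · · · ·
    · · · · · · · ·
    · · █ · · · · ·
    · · █ · · · · ·
    · · █ · · · · ·
    · · █ · · · · ·
    · · · · · · · ·
    · · · · · · · ·
    · · · · · · · ·
    · · · · · · · ·
    · · · · · · · ·
T4:
  2·area = 62
  edge (4, 10)→(3, 0): d=(-1,-10) top-left  bias=+0
  edge (3, 0)→(10, 8): d=(7,8) right/bottom  bias=-1
  edge (10, 8)→(4, 10): d=(-6,2) right/bottom  bias=-1
    (2,1)@(5, 3): e=[17,5,40] → █
    (3,1)@(7, 3): e=[37,-11,36] → ·
    (2,2)@(5, 5): e=[15,19,28] → █
    (3,2)@(7, 5): e=[35,3,24] → █
    (4,2)@(9, 5): e=[55,-13,20] → ·
    (2,3)@(5, 7): e=[13,33,16] → █
    (4,3)@(9, 7): e=[53,1,8] → █
    (5,3)@(11, 7): e=[73,-15,4] → ·
    (6,3)@(13, 7): e=[93,-31,0] → ·  [on edge]
    (2,4)@(5, 9): e=[11,47,4] → █
    (3,4)@(7, 9): e=[31,31,0] → ·  [on edge]
    (4,4)@(9, 9): e=[51,15,-4] → ·
    (0,5)@(1, 11): e=[-31,93,0] → ·  [on edge]
  covered (7 px):
    · · · · · · · ·
    · · █ · · · · ·
    · · █ █ · · · ·
    · · █ █ █ · · ·
    · · █ · · · · ·
    · · · · · · · ·
    · · · · · · · ·
    · · · · · · · ·
    · · · · · · · ·
    · · · · · · · ·
    · · · · · · · ·
    · · · · · · · ·

Final: "outside"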